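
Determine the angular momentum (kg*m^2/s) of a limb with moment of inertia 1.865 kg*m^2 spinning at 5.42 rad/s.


L = I * omega
L = 1.865 * 5.42
L = 10.1083


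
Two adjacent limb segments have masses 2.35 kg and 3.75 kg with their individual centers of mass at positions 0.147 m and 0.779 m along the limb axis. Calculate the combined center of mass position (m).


COM = (m1*x1 + m2*x2) / (m1 + m2)
COM = (2.35*0.147 + 3.75*0.779) / (2.35 + 3.75)
Numerator = 3.2667
Denominator = 6.1000
COM = 0.5355


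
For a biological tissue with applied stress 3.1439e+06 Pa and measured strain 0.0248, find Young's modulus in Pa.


E = stress / strain
E = 3.1439e+06 / 0.0248
E = 1.2677e+08


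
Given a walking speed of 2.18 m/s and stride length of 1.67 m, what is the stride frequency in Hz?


f = v / stride_length
f = 2.18 / 1.67
f = 1.3054


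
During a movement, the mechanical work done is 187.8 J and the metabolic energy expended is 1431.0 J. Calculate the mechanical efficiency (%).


eta = (W_mech / E_meta) * 100
eta = (187.8 / 1431.0) * 100
ratio = 0.1312
eta = 13.1237


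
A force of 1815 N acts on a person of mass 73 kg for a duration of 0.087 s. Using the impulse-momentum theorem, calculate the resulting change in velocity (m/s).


J = F * dt = 1815 * 0.087 = 157.9050 N*s
delta_v = J / m
delta_v = 157.9050 / 73
delta_v = 2.1631


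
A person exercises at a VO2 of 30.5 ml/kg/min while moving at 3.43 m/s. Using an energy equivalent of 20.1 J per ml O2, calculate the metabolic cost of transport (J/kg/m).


Power per kg = VO2 * 20.1 / 60
Power per kg = 30.5 * 20.1 / 60 = 10.2175 W/kg
Cost = power_per_kg / speed
Cost = 10.2175 / 3.43
Cost = 2.9789


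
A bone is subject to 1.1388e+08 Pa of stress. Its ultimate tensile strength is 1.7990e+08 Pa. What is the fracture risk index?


FRI = applied / ultimate
FRI = 1.1388e+08 / 1.7990e+08
FRI = 0.6330


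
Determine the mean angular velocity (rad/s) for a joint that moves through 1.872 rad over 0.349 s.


omega = delta_theta / delta_t
omega = 1.872 / 0.349
omega = 5.3639


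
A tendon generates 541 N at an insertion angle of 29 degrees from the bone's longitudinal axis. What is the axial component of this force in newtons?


F_eff = F_tendon * cos(theta)
theta = 29 deg = 0.5061 rad
cos(theta) = 0.8746
F_eff = 541 * 0.8746
F_eff = 473.1693


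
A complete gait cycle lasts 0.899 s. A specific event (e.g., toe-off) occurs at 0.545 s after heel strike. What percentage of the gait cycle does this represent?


pct = (event_time / cycle_time) * 100
pct = (0.545 / 0.899) * 100
ratio = 0.6062
pct = 60.6229


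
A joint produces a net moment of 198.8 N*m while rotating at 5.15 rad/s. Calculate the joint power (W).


P = M * omega
P = 198.8 * 5.15
P = 1023.8200


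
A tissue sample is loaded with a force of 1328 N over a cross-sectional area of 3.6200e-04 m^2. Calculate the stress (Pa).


stress = F / A
stress = 1328 / 3.6200e-04
stress = 3.6685e+06


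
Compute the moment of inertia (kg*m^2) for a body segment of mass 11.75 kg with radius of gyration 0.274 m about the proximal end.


I = m * k^2
I = 11.75 * 0.274^2
k^2 = 0.0751
I = 0.8821


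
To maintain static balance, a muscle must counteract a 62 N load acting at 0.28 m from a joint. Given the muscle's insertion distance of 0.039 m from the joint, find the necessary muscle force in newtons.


F_muscle = W * d_load / d_muscle
F_muscle = 62 * 0.28 / 0.039
Numerator = 17.3600
F_muscle = 445.1282


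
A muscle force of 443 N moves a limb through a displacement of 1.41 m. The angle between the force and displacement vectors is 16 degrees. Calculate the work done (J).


W = F * d * cos(theta)
theta = 16 deg = 0.2793 rad
cos(theta) = 0.9613
W = 443 * 1.41 * 0.9613
W = 600.4329


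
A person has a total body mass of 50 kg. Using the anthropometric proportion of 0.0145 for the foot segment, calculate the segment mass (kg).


m_segment = body_mass * fraction
m_segment = 50 * 0.0145
m_segment = 0.7250


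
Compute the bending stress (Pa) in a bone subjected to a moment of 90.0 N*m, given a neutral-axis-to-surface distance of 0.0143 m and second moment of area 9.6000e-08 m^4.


sigma = M * c / I
sigma = 90.0 * 0.0143 / 9.6000e-08
M * c = 1.2870
sigma = 1.3406e+07


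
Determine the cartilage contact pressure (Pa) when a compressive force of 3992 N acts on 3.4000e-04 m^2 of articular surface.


P = F / A
P = 3992 / 3.4000e-04
P = 1.1741e+07


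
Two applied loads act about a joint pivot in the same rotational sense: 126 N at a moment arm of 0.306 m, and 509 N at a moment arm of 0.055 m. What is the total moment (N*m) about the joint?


M = F1 * d1 + F2 * d2
M = 126 * 0.306 + 509 * 0.055
M = 38.5560 + 27.9950
M = 66.5510


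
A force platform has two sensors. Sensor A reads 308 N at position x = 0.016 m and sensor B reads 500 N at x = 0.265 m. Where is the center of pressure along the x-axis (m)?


COP_x = (F1*x1 + F2*x2) / (F1 + F2)
COP_x = (308*0.016 + 500*0.265) / (308 + 500)
Numerator = 137.4280
Denominator = 808
COP_x = 0.1701


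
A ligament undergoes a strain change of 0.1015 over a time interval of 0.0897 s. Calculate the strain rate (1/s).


strain_rate = delta_strain / delta_t
strain_rate = 0.1015 / 0.0897
strain_rate = 1.1315


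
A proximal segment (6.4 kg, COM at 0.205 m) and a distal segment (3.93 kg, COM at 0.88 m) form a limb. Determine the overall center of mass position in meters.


COM = (m1*x1 + m2*x2) / (m1 + m2)
COM = (6.4*0.205 + 3.93*0.88) / (6.4 + 3.93)
Numerator = 4.7704
Denominator = 10.3300
COM = 0.4618


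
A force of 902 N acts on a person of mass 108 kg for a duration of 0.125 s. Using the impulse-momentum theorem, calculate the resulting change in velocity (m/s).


J = F * dt = 902 * 0.125 = 112.7500 N*s
delta_v = J / m
delta_v = 112.7500 / 108
delta_v = 1.0440


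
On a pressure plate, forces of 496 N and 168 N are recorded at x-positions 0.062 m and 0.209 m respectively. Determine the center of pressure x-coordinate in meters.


COP_x = (F1*x1 + F2*x2) / (F1 + F2)
COP_x = (496*0.062 + 168*0.209) / (496 + 168)
Numerator = 65.8640
Denominator = 664
COP_x = 0.0992


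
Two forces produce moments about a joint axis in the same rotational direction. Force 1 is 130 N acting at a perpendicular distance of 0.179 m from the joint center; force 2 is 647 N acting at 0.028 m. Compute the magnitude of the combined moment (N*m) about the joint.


M = F1 * d1 + F2 * d2
M = 130 * 0.179 + 647 * 0.028
M = 23.2700 + 18.1160
M = 41.3860


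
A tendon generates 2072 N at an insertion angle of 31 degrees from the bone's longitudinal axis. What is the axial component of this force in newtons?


F_eff = F_tendon * cos(theta)
theta = 31 deg = 0.5411 rad
cos(theta) = 0.8572
F_eff = 2072 * 0.8572
F_eff = 1776.0506


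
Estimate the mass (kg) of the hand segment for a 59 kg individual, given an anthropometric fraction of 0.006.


m_segment = body_mass * fraction
m_segment = 59 * 0.006
m_segment = 0.3540


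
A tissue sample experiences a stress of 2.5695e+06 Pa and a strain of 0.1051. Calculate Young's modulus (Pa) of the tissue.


E = stress / strain
E = 2.5695e+06 / 0.1051
E = 2.4448e+07


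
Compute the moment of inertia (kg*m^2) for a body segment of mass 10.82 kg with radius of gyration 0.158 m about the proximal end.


I = m * k^2
I = 10.82 * 0.158^2
k^2 = 0.0250
I = 0.2701


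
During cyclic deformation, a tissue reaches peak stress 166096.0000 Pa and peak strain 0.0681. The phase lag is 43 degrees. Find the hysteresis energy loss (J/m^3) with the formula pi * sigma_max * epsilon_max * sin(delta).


E_loss = pi * sigma_max * epsilon_max * sin(delta)
delta = 43 deg = 0.7505 rad
sin(delta) = 0.6820
E_loss = pi * 166096.0000 * 0.0681 * 0.6820
E_loss = 24234.8027


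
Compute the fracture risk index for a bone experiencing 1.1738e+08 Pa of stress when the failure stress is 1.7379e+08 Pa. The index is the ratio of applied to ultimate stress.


FRI = applied / ultimate
FRI = 1.1738e+08 / 1.7379e+08
FRI = 0.6754


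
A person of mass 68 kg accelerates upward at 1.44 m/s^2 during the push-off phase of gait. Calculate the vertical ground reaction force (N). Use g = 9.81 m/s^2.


GRF = m * (g + a)
GRF = 68 * (9.81 + 1.44)
GRF = 68 * 11.2500
GRF = 765.0000


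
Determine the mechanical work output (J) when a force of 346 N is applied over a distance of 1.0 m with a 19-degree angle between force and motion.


W = F * d * cos(theta)
theta = 19 deg = 0.3316 rad
cos(theta) = 0.9455
W = 346 * 1.0 * 0.9455
W = 327.1494


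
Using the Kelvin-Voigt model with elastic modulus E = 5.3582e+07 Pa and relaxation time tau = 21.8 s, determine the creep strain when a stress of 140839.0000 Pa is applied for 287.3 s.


epsilon(t) = (sigma/E) * (1 - exp(-t/tau))
sigma/E = 140839.0000 / 5.3582e+07 = 0.0026
exp(-t/tau) = exp(-287.3 / 21.8) = 1.8901e-06
epsilon = 0.0026 * (1 - 1.8901e-06)
epsilon = 0.0026


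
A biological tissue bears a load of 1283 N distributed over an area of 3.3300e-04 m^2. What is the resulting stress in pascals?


stress = F / A
stress = 1283 / 3.3300e-04
stress = 3.8529e+06


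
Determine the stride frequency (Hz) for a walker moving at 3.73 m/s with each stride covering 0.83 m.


f = v / stride_length
f = 3.73 / 0.83
f = 4.4940


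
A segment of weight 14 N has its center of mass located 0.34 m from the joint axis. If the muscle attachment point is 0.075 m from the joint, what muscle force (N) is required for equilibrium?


F_muscle = W * d_load / d_muscle
F_muscle = 14 * 0.34 / 0.075
Numerator = 4.7600
F_muscle = 63.4667


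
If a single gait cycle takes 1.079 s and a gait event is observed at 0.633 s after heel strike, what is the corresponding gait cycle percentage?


pct = (event_time / cycle_time) * 100
pct = (0.633 / 1.079) * 100
ratio = 0.5867
pct = 58.6654


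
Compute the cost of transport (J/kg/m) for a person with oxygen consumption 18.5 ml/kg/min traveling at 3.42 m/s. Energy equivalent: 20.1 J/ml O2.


Power per kg = VO2 * 20.1 / 60
Power per kg = 18.5 * 20.1 / 60 = 6.1975 W/kg
Cost = power_per_kg / speed
Cost = 6.1975 / 3.42
Cost = 1.8121


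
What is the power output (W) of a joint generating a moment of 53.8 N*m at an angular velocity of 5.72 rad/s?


P = M * omega
P = 53.8 * 5.72
P = 307.7360


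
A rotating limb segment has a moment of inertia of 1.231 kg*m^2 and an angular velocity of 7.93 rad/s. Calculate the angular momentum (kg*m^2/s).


L = I * omega
L = 1.231 * 7.93
L = 9.7618


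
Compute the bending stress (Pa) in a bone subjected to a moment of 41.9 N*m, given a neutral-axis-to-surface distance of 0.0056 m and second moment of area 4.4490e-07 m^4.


sigma = M * c / I
sigma = 41.9 * 0.0056 / 4.4490e-07
M * c = 0.2346
sigma = 527399.4156


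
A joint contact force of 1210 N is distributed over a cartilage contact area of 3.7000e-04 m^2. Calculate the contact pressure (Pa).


P = F / A
P = 1210 / 3.7000e-04
P = 3.2703e+06


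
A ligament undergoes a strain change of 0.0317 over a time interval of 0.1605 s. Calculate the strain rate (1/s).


strain_rate = delta_strain / delta_t
strain_rate = 0.0317 / 0.1605
strain_rate = 0.1975


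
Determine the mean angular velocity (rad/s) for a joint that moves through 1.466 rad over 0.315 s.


omega = delta_theta / delta_t
omega = 1.466 / 0.315
omega = 4.6540


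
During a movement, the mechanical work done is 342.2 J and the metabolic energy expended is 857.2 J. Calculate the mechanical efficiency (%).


eta = (W_mech / E_meta) * 100
eta = (342.2 / 857.2) * 100
ratio = 0.3992
eta = 39.9207


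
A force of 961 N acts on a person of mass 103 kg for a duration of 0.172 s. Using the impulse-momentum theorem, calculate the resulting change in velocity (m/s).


J = F * dt = 961 * 0.172 = 165.2920 N*s
delta_v = J / m
delta_v = 165.2920 / 103
delta_v = 1.6048


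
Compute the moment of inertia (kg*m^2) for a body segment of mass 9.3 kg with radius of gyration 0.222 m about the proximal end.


I = m * k^2
I = 9.3 * 0.222^2
k^2 = 0.0493
I = 0.4583


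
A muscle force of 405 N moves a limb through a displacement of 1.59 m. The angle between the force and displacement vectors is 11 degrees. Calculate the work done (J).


W = F * d * cos(theta)
theta = 11 deg = 0.1920 rad
cos(theta) = 0.9816
W = 405 * 1.59 * 0.9816
W = 632.1188


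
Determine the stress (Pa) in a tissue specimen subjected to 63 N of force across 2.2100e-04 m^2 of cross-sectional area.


stress = F / A
stress = 63 / 2.2100e-04
stress = 285067.8733


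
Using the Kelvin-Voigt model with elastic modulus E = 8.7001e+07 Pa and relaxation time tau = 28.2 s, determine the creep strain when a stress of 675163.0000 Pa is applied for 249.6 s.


epsilon(t) = (sigma/E) * (1 - exp(-t/tau))
sigma/E = 675163.0000 / 8.7001e+07 = 0.0078
exp(-t/tau) = exp(-249.6 / 28.2) = 1.4323e-04
epsilon = 0.0078 * (1 - 1.4323e-04)
epsilon = 0.0078


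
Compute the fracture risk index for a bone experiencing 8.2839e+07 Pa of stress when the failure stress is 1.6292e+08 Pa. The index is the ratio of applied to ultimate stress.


FRI = applied / ultimate
FRI = 8.2839e+07 / 1.6292e+08
FRI = 0.5085


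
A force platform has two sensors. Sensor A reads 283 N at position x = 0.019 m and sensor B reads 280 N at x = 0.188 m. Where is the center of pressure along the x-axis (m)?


COP_x = (F1*x1 + F2*x2) / (F1 + F2)
COP_x = (283*0.019 + 280*0.188) / (283 + 280)
Numerator = 58.0170
Denominator = 563
COP_x = 0.1030


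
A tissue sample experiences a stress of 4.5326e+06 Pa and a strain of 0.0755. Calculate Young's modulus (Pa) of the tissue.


E = stress / strain
E = 4.5326e+06 / 0.0755
E = 6.0034e+07


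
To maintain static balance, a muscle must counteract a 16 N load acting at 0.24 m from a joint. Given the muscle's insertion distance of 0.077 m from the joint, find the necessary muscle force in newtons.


F_muscle = W * d_load / d_muscle
F_muscle = 16 * 0.24 / 0.077
Numerator = 3.8400
F_muscle = 49.8701


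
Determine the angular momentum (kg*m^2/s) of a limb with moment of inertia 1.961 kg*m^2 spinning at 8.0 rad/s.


L = I * omega
L = 1.961 * 8.0
L = 15.6880


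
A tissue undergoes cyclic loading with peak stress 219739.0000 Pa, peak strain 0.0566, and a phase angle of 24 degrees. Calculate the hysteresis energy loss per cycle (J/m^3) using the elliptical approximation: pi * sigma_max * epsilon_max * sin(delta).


E_loss = pi * sigma_max * epsilon_max * sin(delta)
delta = 24 deg = 0.4189 rad
sin(delta) = 0.4067
E_loss = pi * 219739.0000 * 0.0566 * 0.4067
E_loss = 15892.2997


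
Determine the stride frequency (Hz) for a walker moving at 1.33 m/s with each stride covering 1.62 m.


f = v / stride_length
f = 1.33 / 1.62
f = 0.8210


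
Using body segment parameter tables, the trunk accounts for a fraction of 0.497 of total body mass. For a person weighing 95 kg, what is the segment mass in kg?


m_segment = body_mass * fraction
m_segment = 95 * 0.497
m_segment = 47.2150


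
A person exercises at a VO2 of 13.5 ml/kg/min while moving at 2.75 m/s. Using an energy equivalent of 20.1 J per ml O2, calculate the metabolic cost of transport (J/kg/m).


Power per kg = VO2 * 20.1 / 60
Power per kg = 13.5 * 20.1 / 60 = 4.5225 W/kg
Cost = power_per_kg / speed
Cost = 4.5225 / 2.75
Cost = 1.6445


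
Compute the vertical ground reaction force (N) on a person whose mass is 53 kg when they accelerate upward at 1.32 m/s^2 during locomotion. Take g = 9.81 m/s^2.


GRF = m * (g + a)
GRF = 53 * (9.81 + 1.32)
GRF = 53 * 11.1300
GRF = 589.8900


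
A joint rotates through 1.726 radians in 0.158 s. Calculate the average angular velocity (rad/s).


omega = delta_theta / delta_t
omega = 1.726 / 0.158
omega = 10.9241


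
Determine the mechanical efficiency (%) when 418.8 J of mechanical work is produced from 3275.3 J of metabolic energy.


eta = (W_mech / E_meta) * 100
eta = (418.8 / 3275.3) * 100
ratio = 0.1279
eta = 12.7866


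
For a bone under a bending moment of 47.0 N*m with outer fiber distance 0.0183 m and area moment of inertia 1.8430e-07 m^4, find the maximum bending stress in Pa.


sigma = M * c / I
sigma = 47.0 * 0.0183 / 1.8430e-07
M * c = 0.8601
sigma = 4.6668e+06


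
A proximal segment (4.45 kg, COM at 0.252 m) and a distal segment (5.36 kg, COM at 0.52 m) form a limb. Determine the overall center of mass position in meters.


COM = (m1*x1 + m2*x2) / (m1 + m2)
COM = (4.45*0.252 + 5.36*0.52) / (4.45 + 5.36)
Numerator = 3.9086
Denominator = 9.8100
COM = 0.3984


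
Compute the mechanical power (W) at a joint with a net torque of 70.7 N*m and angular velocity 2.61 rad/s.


P = M * omega
P = 70.7 * 2.61
P = 184.5270


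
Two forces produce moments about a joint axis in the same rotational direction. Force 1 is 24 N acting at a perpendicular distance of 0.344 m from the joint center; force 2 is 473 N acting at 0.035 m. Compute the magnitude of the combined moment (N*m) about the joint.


M = F1 * d1 + F2 * d2
M = 24 * 0.344 + 473 * 0.035
M = 8.2560 + 16.5550
M = 24.8110


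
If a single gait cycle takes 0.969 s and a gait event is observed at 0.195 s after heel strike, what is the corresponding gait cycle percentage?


pct = (event_time / cycle_time) * 100
pct = (0.195 / 0.969) * 100
ratio = 0.2012
pct = 20.1238


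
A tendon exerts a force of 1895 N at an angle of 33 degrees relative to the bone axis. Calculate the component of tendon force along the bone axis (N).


F_eff = F_tendon * cos(theta)
theta = 33 deg = 0.5760 rad
cos(theta) = 0.8387
F_eff = 1895 * 0.8387
F_eff = 1589.2807


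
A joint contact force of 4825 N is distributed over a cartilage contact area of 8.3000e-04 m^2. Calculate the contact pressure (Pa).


P = F / A
P = 4825 / 8.3000e-04
P = 5.8133e+06


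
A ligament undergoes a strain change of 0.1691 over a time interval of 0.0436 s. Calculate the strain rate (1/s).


strain_rate = delta_strain / delta_t
strain_rate = 0.1691 / 0.0436
strain_rate = 3.8784


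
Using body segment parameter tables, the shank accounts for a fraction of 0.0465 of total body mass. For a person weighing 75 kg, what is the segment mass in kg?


m_segment = body_mass * fraction
m_segment = 75 * 0.0465
m_segment = 3.4875


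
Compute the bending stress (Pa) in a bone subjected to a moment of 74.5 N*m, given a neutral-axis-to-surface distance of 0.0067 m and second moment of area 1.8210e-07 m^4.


sigma = M * c / I
sigma = 74.5 * 0.0067 / 1.8210e-07
M * c = 0.4992
sigma = 2.7411e+06


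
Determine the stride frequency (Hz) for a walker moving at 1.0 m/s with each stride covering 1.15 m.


f = v / stride_length
f = 1.0 / 1.15
f = 0.8696


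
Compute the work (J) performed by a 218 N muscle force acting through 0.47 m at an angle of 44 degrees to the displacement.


W = F * d * cos(theta)
theta = 44 deg = 0.7679 rad
cos(theta) = 0.7193
W = 218 * 0.47 * 0.7193
W = 73.7036


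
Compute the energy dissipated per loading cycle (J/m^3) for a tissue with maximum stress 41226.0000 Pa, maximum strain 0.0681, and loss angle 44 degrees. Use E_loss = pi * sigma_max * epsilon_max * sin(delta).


E_loss = pi * sigma_max * epsilon_max * sin(delta)
delta = 44 deg = 0.7679 rad
sin(delta) = 0.6947
E_loss = pi * 41226.0000 * 0.0681 * 0.6947
E_loss = 6126.8812


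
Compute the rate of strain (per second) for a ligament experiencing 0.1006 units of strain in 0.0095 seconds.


strain_rate = delta_strain / delta_t
strain_rate = 0.1006 / 0.0095
strain_rate = 10.5895


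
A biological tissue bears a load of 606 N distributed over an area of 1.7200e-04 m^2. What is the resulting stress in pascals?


stress = F / A
stress = 606 / 1.7200e-04
stress = 3.5233e+06


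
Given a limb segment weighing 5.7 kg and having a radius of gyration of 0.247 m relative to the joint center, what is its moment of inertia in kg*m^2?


I = m * k^2
I = 5.7 * 0.247^2
k^2 = 0.0610
I = 0.3478


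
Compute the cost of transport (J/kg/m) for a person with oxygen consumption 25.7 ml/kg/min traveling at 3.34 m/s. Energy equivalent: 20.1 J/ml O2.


Power per kg = VO2 * 20.1 / 60
Power per kg = 25.7 * 20.1 / 60 = 8.6095 W/kg
Cost = power_per_kg / speed
Cost = 8.6095 / 3.34
Cost = 2.5777


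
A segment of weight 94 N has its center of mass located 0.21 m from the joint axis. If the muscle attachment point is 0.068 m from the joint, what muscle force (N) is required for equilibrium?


F_muscle = W * d_load / d_muscle
F_muscle = 94 * 0.21 / 0.068
Numerator = 19.7400
F_muscle = 290.2941


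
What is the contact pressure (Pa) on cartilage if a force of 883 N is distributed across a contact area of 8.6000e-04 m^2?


P = F / A
P = 883 / 8.6000e-04
P = 1.0267e+06


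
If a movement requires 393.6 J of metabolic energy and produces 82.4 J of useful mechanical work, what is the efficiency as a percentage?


eta = (W_mech / E_meta) * 100
eta = (82.4 / 393.6) * 100
ratio = 0.2093
eta = 20.9350


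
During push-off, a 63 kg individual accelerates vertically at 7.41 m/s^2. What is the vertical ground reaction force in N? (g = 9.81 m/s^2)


GRF = m * (g + a)
GRF = 63 * (9.81 + 7.41)
GRF = 63 * 17.2200
GRF = 1084.8600


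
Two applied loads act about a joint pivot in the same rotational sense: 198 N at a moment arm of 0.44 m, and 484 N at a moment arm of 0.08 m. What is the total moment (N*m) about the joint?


M = F1 * d1 + F2 * d2
M = 198 * 0.44 + 484 * 0.08
M = 87.1200 + 38.7200
M = 125.8400


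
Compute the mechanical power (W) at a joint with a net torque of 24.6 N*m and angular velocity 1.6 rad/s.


P = M * omega
P = 24.6 * 1.6
P = 39.3600


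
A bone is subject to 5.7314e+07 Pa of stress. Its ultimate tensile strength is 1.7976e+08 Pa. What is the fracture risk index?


FRI = applied / ultimate
FRI = 5.7314e+07 / 1.7976e+08
FRI = 0.3188


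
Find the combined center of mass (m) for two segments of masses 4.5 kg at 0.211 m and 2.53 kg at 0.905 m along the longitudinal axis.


COM = (m1*x1 + m2*x2) / (m1 + m2)
COM = (4.5*0.211 + 2.53*0.905) / (4.5 + 2.53)
Numerator = 3.2391
Denominator = 7.0300
COM = 0.4608


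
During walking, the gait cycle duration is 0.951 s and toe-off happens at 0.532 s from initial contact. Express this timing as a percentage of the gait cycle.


pct = (event_time / cycle_time) * 100
pct = (0.532 / 0.951) * 100
ratio = 0.5594
pct = 55.9411


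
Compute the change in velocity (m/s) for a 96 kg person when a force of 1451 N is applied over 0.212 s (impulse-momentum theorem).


J = F * dt = 1451 * 0.212 = 307.6120 N*s
delta_v = J / m
delta_v = 307.6120 / 96
delta_v = 3.2043


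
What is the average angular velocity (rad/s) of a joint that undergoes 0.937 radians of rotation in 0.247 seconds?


omega = delta_theta / delta_t
omega = 0.937 / 0.247
omega = 3.7935


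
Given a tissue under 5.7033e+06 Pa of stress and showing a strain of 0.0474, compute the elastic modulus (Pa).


E = stress / strain
E = 5.7033e+06 / 0.0474
E = 1.2032e+08


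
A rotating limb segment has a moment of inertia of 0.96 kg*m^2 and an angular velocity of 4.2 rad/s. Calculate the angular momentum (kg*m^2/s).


L = I * omega
L = 0.96 * 4.2
L = 4.0320


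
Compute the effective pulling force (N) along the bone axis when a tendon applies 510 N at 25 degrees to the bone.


F_eff = F_tendon * cos(theta)
theta = 25 deg = 0.4363 rad
cos(theta) = 0.9063
F_eff = 510 * 0.9063
F_eff = 462.2170


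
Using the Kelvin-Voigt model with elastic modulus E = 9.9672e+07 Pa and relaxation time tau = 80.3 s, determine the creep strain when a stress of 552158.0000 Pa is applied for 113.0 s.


epsilon(t) = (sigma/E) * (1 - exp(-t/tau))
sigma/E = 552158.0000 / 9.9672e+07 = 0.0055
exp(-t/tau) = exp(-113.0 / 80.3) = 0.2448
epsilon = 0.0055 * (1 - 0.2448)
epsilon = 0.0042


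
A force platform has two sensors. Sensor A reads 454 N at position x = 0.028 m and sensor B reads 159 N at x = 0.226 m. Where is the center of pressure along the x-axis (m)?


COP_x = (F1*x1 + F2*x2) / (F1 + F2)
COP_x = (454*0.028 + 159*0.226) / (454 + 159)
Numerator = 48.6460
Denominator = 613
COP_x = 0.0794


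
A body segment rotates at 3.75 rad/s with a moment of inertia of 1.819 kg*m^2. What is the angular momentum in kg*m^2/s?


L = I * omega
L = 1.819 * 3.75
L = 6.8213


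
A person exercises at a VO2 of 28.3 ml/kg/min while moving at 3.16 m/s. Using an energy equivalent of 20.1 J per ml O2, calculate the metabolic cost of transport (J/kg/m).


Power per kg = VO2 * 20.1 / 60
Power per kg = 28.3 * 20.1 / 60 = 9.4805 W/kg
Cost = power_per_kg / speed
Cost = 9.4805 / 3.16
Cost = 3.0002


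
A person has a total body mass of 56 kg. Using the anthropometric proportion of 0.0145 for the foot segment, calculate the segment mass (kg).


m_segment = body_mass * fraction
m_segment = 56 * 0.0145
m_segment = 0.8120


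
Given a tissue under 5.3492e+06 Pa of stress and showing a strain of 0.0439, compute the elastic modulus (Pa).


E = stress / strain
E = 5.3492e+06 / 0.0439
E = 1.2185e+08


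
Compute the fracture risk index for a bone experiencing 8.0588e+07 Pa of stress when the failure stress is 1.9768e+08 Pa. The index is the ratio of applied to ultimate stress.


FRI = applied / ultimate
FRI = 8.0588e+07 / 1.9768e+08
FRI = 0.4077


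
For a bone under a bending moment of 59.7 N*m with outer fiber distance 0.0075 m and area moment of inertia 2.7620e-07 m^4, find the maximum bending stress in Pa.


sigma = M * c / I
sigma = 59.7 * 0.0075 / 2.7620e-07
M * c = 0.4477
sigma = 1.6211e+06


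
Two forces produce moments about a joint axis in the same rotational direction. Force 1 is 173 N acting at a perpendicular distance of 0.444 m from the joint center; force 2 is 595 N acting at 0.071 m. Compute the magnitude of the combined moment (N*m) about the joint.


M = F1 * d1 + F2 * d2
M = 173 * 0.444 + 595 * 0.071
M = 76.8120 + 42.2450
M = 119.0570


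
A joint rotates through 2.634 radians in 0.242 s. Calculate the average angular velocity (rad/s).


omega = delta_theta / delta_t
omega = 2.634 / 0.242
omega = 10.8843


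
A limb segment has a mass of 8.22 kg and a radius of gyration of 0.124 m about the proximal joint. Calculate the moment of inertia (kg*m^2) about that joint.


I = m * k^2
I = 8.22 * 0.124^2
k^2 = 0.0154
I = 0.1264


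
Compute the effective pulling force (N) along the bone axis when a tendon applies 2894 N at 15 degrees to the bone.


F_eff = F_tendon * cos(theta)
theta = 15 deg = 0.2618 rad
cos(theta) = 0.9659
F_eff = 2894 * 0.9659
F_eff = 2795.3893


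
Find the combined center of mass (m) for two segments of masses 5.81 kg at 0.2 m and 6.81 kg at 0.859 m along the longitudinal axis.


COM = (m1*x1 + m2*x2) / (m1 + m2)
COM = (5.81*0.2 + 6.81*0.859) / (5.81 + 6.81)
Numerator = 7.0118
Denominator = 12.6200
COM = 0.5556


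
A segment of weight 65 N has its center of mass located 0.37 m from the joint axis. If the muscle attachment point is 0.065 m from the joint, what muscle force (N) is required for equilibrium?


F_muscle = W * d_load / d_muscle
F_muscle = 65 * 0.37 / 0.065
Numerator = 24.0500
F_muscle = 370.0000


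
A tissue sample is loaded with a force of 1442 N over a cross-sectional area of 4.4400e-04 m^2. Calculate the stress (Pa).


stress = F / A
stress = 1442 / 4.4400e-04
stress = 3.2477e+06


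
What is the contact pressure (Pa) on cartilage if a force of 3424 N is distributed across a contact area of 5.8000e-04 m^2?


P = F / A
P = 3424 / 5.8000e-04
P = 5.9034e+06


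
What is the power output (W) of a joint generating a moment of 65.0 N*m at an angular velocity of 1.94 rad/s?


P = M * omega
P = 65.0 * 1.94
P = 126.1000


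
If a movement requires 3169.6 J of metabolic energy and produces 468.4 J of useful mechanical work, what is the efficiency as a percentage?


eta = (W_mech / E_meta) * 100
eta = (468.4 / 3169.6) * 100
ratio = 0.1478
eta = 14.7779


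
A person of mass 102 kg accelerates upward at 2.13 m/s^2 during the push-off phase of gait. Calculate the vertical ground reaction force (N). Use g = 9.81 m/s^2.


GRF = m * (g + a)
GRF = 102 * (9.81 + 2.13)
GRF = 102 * 11.9400
GRF = 1217.8800


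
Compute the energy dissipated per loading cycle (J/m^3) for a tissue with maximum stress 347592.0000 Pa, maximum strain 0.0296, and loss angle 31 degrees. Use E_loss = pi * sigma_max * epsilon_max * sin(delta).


E_loss = pi * sigma_max * epsilon_max * sin(delta)
delta = 31 deg = 0.5411 rad
sin(delta) = 0.5150
E_loss = pi * 347592.0000 * 0.0296 * 0.5150
E_loss = 16647.5640


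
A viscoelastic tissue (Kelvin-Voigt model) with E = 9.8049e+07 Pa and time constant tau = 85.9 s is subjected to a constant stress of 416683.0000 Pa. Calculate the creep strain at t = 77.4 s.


epsilon(t) = (sigma/E) * (1 - exp(-t/tau))
sigma/E = 416683.0000 / 9.8049e+07 = 0.0042
exp(-t/tau) = exp(-77.4 / 85.9) = 0.4061
epsilon = 0.0042 * (1 - 0.4061)
epsilon = 0.0025


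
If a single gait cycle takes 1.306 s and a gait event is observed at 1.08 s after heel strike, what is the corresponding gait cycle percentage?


pct = (event_time / cycle_time) * 100
pct = (1.08 / 1.306) * 100
ratio = 0.8270
pct = 82.6953


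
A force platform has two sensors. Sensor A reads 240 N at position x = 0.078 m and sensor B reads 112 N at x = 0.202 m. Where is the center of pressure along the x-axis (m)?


COP_x = (F1*x1 + F2*x2) / (F1 + F2)
COP_x = (240*0.078 + 112*0.202) / (240 + 112)
Numerator = 41.3440
Denominator = 352
COP_x = 0.1175


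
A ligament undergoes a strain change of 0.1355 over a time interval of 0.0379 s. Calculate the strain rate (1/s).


strain_rate = delta_strain / delta_t
strain_rate = 0.1355 / 0.0379
strain_rate = 3.5752


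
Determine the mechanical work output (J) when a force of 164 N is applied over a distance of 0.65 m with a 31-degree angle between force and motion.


W = F * d * cos(theta)
theta = 31 deg = 0.5411 rad
cos(theta) = 0.8572
W = 164 * 0.65 * 0.8572
W = 91.3740


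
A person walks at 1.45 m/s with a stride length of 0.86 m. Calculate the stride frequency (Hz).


f = v / stride_length
f = 1.45 / 0.86
f = 1.6860


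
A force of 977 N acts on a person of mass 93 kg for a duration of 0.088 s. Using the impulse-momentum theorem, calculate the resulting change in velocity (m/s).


J = F * dt = 977 * 0.088 = 85.9760 N*s
delta_v = J / m
delta_v = 85.9760 / 93
delta_v = 0.9245


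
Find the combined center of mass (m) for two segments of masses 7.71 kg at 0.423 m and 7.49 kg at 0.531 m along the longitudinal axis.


COM = (m1*x1 + m2*x2) / (m1 + m2)
COM = (7.71*0.423 + 7.49*0.531) / (7.71 + 7.49)
Numerator = 7.2385
Denominator = 15.2000
COM = 0.4762


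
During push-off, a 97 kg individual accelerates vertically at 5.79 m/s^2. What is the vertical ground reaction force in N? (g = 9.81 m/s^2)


GRF = m * (g + a)
GRF = 97 * (9.81 + 5.79)
GRF = 97 * 15.6000
GRF = 1513.2000


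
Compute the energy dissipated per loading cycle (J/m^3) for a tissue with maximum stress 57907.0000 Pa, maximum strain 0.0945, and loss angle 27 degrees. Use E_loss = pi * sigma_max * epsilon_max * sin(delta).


E_loss = pi * sigma_max * epsilon_max * sin(delta)
delta = 27 deg = 0.4712 rad
sin(delta) = 0.4540
E_loss = pi * 57907.0000 * 0.0945 * 0.4540
E_loss = 7804.7593


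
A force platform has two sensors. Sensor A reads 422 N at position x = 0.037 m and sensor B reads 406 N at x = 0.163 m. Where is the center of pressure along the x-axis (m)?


COP_x = (F1*x1 + F2*x2) / (F1 + F2)
COP_x = (422*0.037 + 406*0.163) / (422 + 406)
Numerator = 81.7920
Denominator = 828
COP_x = 0.0988


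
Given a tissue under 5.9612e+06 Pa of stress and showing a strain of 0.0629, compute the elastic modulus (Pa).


E = stress / strain
E = 5.9612e+06 / 0.0629
E = 9.4773e+07


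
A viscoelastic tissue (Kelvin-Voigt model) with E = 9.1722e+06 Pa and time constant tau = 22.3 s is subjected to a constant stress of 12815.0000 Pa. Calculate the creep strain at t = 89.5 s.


epsilon(t) = (sigma/E) * (1 - exp(-t/tau))
sigma/E = 12815.0000 / 9.1722e+06 = 0.0014
exp(-t/tau) = exp(-89.5 / 22.3) = 0.0181
epsilon = 0.0014 * (1 - 0.0181)
epsilon = 0.0014


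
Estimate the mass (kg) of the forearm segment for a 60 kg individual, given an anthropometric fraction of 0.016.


m_segment = body_mass * fraction
m_segment = 60 * 0.016
m_segment = 0.9600


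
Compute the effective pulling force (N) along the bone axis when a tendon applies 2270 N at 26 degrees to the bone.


F_eff = F_tendon * cos(theta)
theta = 26 deg = 0.4538 rad
cos(theta) = 0.8988
F_eff = 2270 * 0.8988
F_eff = 2040.2625


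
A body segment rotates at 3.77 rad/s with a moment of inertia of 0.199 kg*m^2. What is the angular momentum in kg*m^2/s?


L = I * omega
L = 0.199 * 3.77
L = 0.7502


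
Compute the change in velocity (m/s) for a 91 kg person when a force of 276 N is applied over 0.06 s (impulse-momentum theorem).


J = F * dt = 276 * 0.06 = 16.5600 N*s
delta_v = J / m
delta_v = 16.5600 / 91
delta_v = 0.1820


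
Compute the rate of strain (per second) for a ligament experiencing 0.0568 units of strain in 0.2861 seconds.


strain_rate = delta_strain / delta_t
strain_rate = 0.0568 / 0.2861
strain_rate = 0.1985


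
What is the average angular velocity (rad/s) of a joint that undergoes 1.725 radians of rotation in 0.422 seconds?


omega = delta_theta / delta_t
omega = 1.725 / 0.422
omega = 4.0877


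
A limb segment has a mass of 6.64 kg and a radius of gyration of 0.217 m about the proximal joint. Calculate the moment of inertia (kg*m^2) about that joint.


I = m * k^2
I = 6.64 * 0.217^2
k^2 = 0.0471
I = 0.3127


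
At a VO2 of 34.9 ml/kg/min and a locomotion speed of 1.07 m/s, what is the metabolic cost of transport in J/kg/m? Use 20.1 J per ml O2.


Power per kg = VO2 * 20.1 / 60
Power per kg = 34.9 * 20.1 / 60 = 11.6915 W/kg
Cost = power_per_kg / speed
Cost = 11.6915 / 1.07
Cost = 10.9266


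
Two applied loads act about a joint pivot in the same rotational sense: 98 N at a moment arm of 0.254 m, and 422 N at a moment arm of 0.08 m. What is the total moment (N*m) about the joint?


M = F1 * d1 + F2 * d2
M = 98 * 0.254 + 422 * 0.08
M = 24.8920 + 33.7600
M = 58.6520


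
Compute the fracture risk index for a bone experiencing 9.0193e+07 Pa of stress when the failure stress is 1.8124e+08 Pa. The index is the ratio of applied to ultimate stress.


FRI = applied / ultimate
FRI = 9.0193e+07 / 1.8124e+08
FRI = 0.4976


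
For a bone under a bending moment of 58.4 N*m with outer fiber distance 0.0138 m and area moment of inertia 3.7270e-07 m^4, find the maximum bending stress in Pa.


sigma = M * c / I
sigma = 58.4 * 0.0138 / 3.7270e-07
M * c = 0.8059
sigma = 2.1624e+06


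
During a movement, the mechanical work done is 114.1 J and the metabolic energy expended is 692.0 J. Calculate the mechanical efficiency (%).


eta = (W_mech / E_meta) * 100
eta = (114.1 / 692.0) * 100
ratio = 0.1649
eta = 16.4884


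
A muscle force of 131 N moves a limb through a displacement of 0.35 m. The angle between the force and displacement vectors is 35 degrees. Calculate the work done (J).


W = F * d * cos(theta)
theta = 35 deg = 0.6109 rad
cos(theta) = 0.8192
W = 131 * 0.35 * 0.8192
W = 37.5581


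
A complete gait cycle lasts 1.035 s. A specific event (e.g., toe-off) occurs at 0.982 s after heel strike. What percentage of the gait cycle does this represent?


pct = (event_time / cycle_time) * 100
pct = (0.982 / 1.035) * 100
ratio = 0.9488
pct = 94.8792


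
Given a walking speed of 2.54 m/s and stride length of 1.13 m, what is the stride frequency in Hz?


f = v / stride_length
f = 2.54 / 1.13
f = 2.2478


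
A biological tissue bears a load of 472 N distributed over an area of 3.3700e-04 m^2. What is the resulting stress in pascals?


stress = F / A
stress = 472 / 3.3700e-04
stress = 1.4006e+06


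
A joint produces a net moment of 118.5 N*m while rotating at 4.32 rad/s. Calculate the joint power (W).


P = M * omega
P = 118.5 * 4.32
P = 511.9200


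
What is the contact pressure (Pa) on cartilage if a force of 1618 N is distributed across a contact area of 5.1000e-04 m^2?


P = F / A
P = 1618 / 5.1000e-04
P = 3.1725e+06


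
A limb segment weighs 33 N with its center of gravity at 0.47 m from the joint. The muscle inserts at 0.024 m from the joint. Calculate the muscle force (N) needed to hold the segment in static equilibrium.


F_muscle = W * d_load / d_muscle
F_muscle = 33 * 0.47 / 0.024
Numerator = 15.5100
F_muscle = 646.2500


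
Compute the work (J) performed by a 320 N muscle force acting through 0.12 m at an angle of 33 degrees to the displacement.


W = F * d * cos(theta)
theta = 33 deg = 0.5760 rad
cos(theta) = 0.8387
W = 320 * 0.12 * 0.8387
W = 32.2049


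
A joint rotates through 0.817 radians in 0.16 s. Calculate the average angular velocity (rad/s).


omega = delta_theta / delta_t
omega = 0.817 / 0.16
omega = 5.1062


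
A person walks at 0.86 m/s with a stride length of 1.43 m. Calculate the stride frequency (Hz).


f = v / stride_length
f = 0.86 / 1.43
f = 0.6014


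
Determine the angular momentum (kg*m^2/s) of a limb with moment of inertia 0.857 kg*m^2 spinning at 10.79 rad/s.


L = I * omega
L = 0.857 * 10.79
L = 9.2470


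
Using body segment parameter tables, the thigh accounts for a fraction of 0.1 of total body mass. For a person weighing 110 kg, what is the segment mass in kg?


m_segment = body_mass * fraction
m_segment = 110 * 0.1
m_segment = 11.0000


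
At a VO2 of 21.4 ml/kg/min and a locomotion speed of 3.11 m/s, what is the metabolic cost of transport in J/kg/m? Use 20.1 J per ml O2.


Power per kg = VO2 * 20.1 / 60
Power per kg = 21.4 * 20.1 / 60 = 7.1690 W/kg
Cost = power_per_kg / speed
Cost = 7.1690 / 3.11
Cost = 2.3051


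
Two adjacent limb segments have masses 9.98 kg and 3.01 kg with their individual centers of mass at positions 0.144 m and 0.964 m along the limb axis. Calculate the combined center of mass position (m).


COM = (m1*x1 + m2*x2) / (m1 + m2)
COM = (9.98*0.144 + 3.01*0.964) / (9.98 + 3.01)
Numerator = 4.3388
Denominator = 12.9900
COM = 0.3340


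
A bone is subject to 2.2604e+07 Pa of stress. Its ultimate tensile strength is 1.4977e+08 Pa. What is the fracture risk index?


FRI = applied / ultimate
FRI = 2.2604e+07 / 1.4977e+08
FRI = 0.1509


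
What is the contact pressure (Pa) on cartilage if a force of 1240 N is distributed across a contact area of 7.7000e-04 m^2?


P = F / A
P = 1240 / 7.7000e-04
P = 1.6104e+06


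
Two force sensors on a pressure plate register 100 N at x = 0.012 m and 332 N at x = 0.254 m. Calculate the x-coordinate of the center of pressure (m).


COP_x = (F1*x1 + F2*x2) / (F1 + F2)
COP_x = (100*0.012 + 332*0.254) / (100 + 332)
Numerator = 85.5280
Denominator = 432
COP_x = 0.1980


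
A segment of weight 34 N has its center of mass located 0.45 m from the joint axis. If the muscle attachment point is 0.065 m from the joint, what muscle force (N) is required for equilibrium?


F_muscle = W * d_load / d_muscle
F_muscle = 34 * 0.45 / 0.065
Numerator = 15.3000
F_muscle = 235.3846


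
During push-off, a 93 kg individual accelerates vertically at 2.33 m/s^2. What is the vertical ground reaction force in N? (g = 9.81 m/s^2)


GRF = m * (g + a)
GRF = 93 * (9.81 + 2.33)
GRF = 93 * 12.1400
GRF = 1129.0200


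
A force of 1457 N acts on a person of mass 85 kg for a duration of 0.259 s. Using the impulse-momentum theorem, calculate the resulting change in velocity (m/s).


J = F * dt = 1457 * 0.259 = 377.3630 N*s
delta_v = J / m
delta_v = 377.3630 / 85
delta_v = 4.4396
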